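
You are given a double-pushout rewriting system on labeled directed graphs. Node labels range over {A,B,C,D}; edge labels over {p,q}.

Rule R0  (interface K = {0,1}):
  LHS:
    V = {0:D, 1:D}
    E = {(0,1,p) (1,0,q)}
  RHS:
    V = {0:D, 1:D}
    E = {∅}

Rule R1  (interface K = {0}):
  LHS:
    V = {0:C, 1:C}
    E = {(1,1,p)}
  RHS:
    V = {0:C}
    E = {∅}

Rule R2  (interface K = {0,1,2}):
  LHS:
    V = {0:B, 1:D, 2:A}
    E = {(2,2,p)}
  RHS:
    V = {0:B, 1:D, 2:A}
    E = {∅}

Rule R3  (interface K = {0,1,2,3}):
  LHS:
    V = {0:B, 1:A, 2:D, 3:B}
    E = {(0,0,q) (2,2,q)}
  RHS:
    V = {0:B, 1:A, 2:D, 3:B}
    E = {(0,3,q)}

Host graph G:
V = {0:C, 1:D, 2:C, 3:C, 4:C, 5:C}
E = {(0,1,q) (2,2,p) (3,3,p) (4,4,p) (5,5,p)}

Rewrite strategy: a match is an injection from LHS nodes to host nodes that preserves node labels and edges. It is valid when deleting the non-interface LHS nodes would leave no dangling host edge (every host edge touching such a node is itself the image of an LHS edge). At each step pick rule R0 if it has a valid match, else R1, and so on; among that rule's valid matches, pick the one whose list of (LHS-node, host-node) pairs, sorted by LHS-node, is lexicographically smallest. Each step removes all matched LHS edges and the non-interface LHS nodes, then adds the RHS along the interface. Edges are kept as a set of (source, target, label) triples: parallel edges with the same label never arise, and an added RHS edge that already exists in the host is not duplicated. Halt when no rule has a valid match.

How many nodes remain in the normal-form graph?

Answer: 2

Derivation:
start.  V:6 E:5  edges: 0-q->1 2-p->2 3-p->3 4-p->4 5-p->5
1. fire R1 via {0↦0, 1↦2}  →  V:5 E:4  edges: 0-q->1 3-p->3 4-p->4 5-p->5
2. fire R1 via {0↦0, 1↦3}  →  V:4 E:3  edges: 0-q->1 4-p->4 5-p->5
3. fire R1 via {0↦0, 1↦4}  →  V:3 E:2  edges: 0-q->1 5-p->5
4. fire R1 via {0↦0, 1↦5}  →  V:2 E:1  edges: 0-q->1
halt: no rule applies after step 4
NF nodes: {0:C, 1:D}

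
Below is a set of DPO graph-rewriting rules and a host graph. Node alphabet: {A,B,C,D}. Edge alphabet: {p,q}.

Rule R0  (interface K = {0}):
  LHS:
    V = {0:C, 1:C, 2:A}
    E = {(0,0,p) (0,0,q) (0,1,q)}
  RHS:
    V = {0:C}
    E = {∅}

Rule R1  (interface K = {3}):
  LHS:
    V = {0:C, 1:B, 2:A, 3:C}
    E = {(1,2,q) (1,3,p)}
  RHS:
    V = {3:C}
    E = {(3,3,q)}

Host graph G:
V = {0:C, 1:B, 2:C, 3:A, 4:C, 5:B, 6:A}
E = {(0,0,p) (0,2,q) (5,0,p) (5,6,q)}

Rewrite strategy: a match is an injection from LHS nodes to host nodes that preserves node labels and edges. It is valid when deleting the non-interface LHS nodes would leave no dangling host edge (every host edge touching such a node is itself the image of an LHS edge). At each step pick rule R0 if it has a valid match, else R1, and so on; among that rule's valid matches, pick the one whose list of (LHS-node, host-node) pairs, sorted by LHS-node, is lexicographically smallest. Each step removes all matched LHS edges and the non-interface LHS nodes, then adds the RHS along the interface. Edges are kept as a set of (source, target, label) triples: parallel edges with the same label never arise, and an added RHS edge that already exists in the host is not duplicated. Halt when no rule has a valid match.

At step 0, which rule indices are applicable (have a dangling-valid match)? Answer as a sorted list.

R0: no valid match — LHS pattern not found
R1: 1 valid match — {0↦4, 1↦5, 2↦6, 3↦0}

Answer: [R1]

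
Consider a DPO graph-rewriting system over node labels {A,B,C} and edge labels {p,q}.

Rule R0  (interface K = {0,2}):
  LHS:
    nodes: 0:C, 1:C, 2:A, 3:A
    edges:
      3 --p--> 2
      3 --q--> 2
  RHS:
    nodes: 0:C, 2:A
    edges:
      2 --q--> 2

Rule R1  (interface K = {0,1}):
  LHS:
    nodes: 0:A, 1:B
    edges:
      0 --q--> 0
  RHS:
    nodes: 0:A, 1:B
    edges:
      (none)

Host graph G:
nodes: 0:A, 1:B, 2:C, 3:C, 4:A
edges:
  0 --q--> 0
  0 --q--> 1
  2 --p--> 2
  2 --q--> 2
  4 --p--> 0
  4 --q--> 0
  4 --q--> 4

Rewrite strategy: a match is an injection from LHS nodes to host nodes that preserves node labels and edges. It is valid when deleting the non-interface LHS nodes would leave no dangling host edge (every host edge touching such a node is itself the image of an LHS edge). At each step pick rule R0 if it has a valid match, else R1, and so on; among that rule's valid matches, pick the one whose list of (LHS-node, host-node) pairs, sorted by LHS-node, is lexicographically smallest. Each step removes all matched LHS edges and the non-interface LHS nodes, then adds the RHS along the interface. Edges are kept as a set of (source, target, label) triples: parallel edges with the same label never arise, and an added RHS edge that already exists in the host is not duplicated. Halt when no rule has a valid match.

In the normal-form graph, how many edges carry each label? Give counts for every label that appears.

start.  V:5 E:7  edges: 0-q->0 0-q->1 2-p->2 2-q->2 4-p->0 4-q->0 4-q->4
1. fire R1 via {0↦0, 1↦1}  →  V:5 E:6  edges: 0-q->1 2-p->2 2-q->2 4-p->0 4-q->0 4-q->4
2. fire R1 via {0↦4, 1↦1}  →  V:5 E:5  edges: 0-q->1 2-p->2 2-q->2 4-p->0 4-q->0
3. fire R0 via {0↦2, 1↦3, 2↦0, 3↦4}  →  V:3 E:4  edges: 0-q->0 0-q->1 2-p->2 2-q->2
4. fire R1 via {0↦0, 1↦1}  →  V:3 E:3  edges: 0-q->1 2-p->2 2-q->2
normal form: no rule applies after step 4
NF edges: [(0, 1, 'q'), (2, 2, 'p'), (2, 2, 'q')]

Answer: p:1 q:2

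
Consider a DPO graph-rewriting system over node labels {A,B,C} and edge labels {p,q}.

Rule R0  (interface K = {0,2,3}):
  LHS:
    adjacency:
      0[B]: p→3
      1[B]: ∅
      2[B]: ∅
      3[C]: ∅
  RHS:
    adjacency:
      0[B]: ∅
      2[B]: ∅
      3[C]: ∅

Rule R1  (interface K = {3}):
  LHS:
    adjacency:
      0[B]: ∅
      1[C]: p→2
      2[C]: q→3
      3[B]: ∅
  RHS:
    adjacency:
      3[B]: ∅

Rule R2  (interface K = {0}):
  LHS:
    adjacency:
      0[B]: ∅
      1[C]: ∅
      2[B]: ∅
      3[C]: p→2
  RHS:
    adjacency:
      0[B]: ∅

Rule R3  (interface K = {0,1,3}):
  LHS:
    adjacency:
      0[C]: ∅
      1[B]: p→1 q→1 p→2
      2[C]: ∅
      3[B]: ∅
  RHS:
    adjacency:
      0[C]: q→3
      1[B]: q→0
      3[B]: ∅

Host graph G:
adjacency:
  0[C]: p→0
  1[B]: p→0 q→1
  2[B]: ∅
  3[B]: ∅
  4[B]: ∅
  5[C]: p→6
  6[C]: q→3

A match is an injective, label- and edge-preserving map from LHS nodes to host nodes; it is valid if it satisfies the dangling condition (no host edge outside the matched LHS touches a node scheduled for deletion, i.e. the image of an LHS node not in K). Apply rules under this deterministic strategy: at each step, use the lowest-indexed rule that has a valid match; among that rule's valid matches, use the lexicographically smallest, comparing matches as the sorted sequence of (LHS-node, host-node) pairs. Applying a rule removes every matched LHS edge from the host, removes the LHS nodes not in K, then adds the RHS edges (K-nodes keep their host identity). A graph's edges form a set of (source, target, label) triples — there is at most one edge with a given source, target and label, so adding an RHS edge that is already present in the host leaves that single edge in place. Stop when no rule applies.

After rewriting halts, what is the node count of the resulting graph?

start.  V:7 E:5  edges: 0-p->0 1-p->0 1-q->1 5-p->6 6-q->3
1. fire R0 via {0↦1, 1↦2, 2↦3, 3↦0}  →  V:6 E:4  edges: 0-p->0 1-q->1 5-p->6 6-q->3
2. fire R1 via {0↦4, 1↦5, 2↦6, 3↦3}  →  V:3 E:2  edges: 0-p->0 1-q->1
halt: no rule applies after step 2
NF nodes: {0:C, 1:B, 3:B}

Answer: 3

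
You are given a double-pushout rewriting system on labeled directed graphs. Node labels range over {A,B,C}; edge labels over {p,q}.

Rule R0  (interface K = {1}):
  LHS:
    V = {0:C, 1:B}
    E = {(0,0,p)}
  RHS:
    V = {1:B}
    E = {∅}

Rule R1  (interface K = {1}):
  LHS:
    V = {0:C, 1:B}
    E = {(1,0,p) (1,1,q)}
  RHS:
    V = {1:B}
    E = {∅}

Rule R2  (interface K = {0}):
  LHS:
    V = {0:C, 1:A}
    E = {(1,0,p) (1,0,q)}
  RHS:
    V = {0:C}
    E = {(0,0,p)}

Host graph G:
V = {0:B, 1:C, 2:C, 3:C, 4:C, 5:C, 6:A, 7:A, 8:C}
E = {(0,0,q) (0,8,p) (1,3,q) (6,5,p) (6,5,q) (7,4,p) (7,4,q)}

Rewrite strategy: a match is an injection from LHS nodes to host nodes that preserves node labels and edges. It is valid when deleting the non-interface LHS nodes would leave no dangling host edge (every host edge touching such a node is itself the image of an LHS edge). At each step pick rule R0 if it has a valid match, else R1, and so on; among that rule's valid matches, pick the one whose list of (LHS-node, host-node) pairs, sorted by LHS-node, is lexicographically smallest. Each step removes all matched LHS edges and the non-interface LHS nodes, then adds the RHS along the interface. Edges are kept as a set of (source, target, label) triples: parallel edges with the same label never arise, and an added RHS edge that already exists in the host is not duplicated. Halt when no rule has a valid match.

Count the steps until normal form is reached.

Answer: 5

Rewrite trace:
[0] host  ⇒  9 nodes, 7 edges  {0-q->0 0-p->8 1-q->3 6-p->5 6-q->5 7-p->4 7-q->4}
[1] R1 @ {0↦8, 1↦0}  ⇒  8 nodes, 5 edges  {1-q->3 6-p->5 6-q->5 7-p->4 7-q->4}
[2] R2 @ {0↦4, 1↦7}  ⇒  7 nodes, 4 edges  {1-q->3 4-p->4 6-p->5 6-q->5}
[3] R0 @ {0↦4, 1↦0}  ⇒  6 nodes, 3 edges  {1-q->3 6-p->5 6-q->5}
[4] R2 @ {0↦5, 1↦6}  ⇒  5 nodes, 2 edges  {1-q->3 5-p->5}
[5] R0 @ {0↦5, 1↦0}  ⇒  4 nodes, 1 edges  {1-q->3}
normal form: no rule applies after step 5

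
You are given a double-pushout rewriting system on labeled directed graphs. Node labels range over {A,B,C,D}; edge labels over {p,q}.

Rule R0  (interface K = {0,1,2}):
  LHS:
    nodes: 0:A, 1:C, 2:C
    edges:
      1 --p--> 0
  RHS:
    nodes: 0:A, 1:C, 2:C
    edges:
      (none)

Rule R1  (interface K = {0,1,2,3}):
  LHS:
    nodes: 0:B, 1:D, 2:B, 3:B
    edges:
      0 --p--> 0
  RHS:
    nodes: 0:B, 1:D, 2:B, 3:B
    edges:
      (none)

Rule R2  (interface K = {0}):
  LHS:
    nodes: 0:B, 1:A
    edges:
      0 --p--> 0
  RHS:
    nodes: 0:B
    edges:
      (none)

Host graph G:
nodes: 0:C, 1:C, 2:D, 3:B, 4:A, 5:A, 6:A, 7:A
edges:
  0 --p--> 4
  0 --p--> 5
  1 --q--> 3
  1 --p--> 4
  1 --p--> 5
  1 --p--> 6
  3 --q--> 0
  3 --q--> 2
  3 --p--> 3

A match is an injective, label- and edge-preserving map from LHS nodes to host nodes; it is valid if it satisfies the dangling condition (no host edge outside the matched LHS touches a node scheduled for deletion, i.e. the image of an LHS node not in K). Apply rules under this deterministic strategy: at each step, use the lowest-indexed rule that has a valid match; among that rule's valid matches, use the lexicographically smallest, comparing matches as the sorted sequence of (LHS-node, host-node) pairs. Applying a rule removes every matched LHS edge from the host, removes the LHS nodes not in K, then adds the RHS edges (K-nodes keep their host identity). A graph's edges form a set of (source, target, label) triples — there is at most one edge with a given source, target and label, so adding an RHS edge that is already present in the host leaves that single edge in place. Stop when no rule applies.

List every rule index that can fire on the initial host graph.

R0: 5 valid matches — {0↦4, 1↦0, 2↦1}, {0↦4, 1↦1, 2↦0}, {0↦5, 1↦0, 2↦1} (+2 more)
R1: no valid match — LHS pattern not found
R2: 1 valid match — {0↦3, 1↦7}

Answer: [R0,R2]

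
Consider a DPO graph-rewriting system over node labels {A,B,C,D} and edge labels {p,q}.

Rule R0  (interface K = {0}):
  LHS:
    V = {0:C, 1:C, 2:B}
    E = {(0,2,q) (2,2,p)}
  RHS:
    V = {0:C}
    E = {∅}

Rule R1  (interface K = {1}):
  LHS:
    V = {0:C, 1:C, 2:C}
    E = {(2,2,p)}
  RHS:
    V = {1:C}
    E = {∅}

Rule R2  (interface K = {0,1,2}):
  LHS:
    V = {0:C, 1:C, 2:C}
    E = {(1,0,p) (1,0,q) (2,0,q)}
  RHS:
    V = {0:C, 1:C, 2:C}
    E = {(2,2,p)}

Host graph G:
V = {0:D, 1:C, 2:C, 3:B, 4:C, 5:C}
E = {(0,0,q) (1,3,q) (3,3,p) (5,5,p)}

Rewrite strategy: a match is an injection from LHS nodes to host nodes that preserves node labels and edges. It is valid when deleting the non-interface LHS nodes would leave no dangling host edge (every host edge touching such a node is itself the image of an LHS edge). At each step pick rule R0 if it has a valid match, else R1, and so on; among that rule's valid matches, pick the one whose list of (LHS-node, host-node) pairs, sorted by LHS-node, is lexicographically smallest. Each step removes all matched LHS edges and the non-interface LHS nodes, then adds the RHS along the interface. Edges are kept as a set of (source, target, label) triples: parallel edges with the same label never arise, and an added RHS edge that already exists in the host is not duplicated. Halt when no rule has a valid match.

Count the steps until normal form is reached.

[0] host  ⇒  6 nodes, 4 edges  {0-q->0 1-q->3 3-p->3 5-p->5}
[1] R0 @ {0↦1, 1↦2, 2↦3}  ⇒  4 nodes, 2 edges  {0-q->0 5-p->5}
[2] R1 @ {0↦1, 1↦4, 2↦5}  ⇒  2 nodes, 1 edges  {0-q->0}
normal form: no rule applies after step 2

Answer: 2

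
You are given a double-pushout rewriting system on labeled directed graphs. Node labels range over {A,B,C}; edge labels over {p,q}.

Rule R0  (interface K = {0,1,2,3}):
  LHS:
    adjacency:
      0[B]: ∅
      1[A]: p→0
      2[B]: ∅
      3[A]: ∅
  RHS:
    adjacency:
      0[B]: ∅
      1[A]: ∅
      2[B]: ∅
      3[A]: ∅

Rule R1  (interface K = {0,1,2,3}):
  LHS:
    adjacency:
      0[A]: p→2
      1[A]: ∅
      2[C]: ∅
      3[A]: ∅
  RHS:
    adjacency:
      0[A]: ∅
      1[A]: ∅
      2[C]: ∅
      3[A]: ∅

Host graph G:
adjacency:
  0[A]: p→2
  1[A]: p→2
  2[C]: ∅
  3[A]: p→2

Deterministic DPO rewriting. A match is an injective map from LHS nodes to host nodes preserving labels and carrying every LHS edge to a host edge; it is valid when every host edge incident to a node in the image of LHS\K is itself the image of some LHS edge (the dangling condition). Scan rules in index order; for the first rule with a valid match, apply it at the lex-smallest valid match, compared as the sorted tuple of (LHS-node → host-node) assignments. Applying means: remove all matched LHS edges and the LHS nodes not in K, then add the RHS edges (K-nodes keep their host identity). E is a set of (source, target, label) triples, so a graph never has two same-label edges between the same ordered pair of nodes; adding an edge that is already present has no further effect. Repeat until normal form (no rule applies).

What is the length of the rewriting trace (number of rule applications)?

[0] host  ⇒  4 nodes, 3 edges  {0-p->2 1-p->2 3-p->2}
[1] R1 @ {0↦0, 1↦1, 2↦2, 3↦3}  ⇒  4 nodes, 2 edges  {1-p->2 3-p->2}
[2] R1 @ {0↦1, 1↦0, 2↦2, 3↦3}  ⇒  4 nodes, 1 edges  {3-p->2}
[3] R1 @ {0↦3, 1↦0, 2↦2, 3↦1}  ⇒  4 nodes, 0 edges  {∅}
final graph: no rule applies after step 3

Answer: 3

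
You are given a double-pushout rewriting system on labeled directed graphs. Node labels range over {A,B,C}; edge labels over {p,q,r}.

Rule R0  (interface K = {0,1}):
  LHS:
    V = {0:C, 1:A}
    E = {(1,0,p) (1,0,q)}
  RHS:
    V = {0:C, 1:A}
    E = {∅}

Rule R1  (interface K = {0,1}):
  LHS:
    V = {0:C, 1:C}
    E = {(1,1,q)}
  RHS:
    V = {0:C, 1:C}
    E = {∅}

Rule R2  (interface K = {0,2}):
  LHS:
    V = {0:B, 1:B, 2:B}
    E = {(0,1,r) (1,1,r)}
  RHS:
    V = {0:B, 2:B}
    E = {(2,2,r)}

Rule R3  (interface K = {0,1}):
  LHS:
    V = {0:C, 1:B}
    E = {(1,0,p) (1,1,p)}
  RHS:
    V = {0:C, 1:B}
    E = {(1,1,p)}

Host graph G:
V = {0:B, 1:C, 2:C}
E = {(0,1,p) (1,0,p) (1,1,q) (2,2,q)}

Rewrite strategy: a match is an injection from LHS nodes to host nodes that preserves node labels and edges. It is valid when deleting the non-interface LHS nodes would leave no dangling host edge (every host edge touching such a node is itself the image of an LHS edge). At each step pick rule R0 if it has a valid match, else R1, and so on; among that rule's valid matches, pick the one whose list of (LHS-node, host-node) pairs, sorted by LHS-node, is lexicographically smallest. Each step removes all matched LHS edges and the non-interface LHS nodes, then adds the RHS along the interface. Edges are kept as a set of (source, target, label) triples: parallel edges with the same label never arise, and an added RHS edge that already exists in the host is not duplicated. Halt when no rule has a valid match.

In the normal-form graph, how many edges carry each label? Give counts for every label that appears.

[0] host  ⇒  3 nodes, 4 edges  {0-p->1 1-p->0 1-q->1 2-q->2}
[1] R1 @ {0↦1, 1↦2}  ⇒  3 nodes, 3 edges  {0-p->1 1-p->0 1-q->1}
[2] R1 @ {0↦2, 1↦1}  ⇒  3 nodes, 2 edges  {0-p->1 1-p->0}
normal form: no rule applies after step 2
NF edges: [(0, 1, 'p'), (1, 0, 'p')]

Answer: p:2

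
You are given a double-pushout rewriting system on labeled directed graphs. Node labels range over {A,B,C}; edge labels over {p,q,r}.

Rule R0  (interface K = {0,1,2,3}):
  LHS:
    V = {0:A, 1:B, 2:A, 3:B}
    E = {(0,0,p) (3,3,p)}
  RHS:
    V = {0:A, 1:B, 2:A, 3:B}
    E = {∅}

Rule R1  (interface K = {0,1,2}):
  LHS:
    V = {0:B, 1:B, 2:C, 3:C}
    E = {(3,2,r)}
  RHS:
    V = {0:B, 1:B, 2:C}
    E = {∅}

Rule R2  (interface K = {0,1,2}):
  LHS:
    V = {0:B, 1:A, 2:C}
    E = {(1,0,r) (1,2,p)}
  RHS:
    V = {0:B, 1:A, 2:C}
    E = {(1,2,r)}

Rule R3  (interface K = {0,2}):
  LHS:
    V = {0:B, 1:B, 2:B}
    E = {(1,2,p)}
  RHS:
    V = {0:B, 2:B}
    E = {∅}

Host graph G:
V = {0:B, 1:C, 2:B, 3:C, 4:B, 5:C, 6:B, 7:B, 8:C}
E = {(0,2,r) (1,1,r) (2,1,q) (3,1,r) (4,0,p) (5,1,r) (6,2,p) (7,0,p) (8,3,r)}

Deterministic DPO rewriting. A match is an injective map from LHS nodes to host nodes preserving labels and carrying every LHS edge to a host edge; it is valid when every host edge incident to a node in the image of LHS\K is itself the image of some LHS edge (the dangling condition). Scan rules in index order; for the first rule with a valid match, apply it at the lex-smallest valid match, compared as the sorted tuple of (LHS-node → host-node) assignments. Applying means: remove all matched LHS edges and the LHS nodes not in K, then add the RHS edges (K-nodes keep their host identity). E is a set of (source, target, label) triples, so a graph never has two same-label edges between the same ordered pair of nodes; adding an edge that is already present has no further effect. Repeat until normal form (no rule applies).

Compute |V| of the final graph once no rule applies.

Answer: 3

Steps:
[0] host  ⇒  9 nodes, 9 edges  {0-r->2 1-r->1 2-q->1 3-r->1 4-p->0 5-r->1 6-p->2 7-p->0 8-r->3}
[1] R1 @ {0↦0, 1↦2, 2↦1, 3↦5}  ⇒  8 nodes, 8 edges  {0-r->2 1-r->1 2-q->1 3-r->1 4-p->0 6-p->2 7-p->0 8-r->3}
[2] R1 @ {0↦0, 1↦2, 2↦3, 3↦8}  ⇒  7 nodes, 7 edges  {0-r->2 1-r->1 2-q->1 3-r->1 4-p->0 6-p->2 7-p->0}
[3] R1 @ {0↦0, 1↦2, 2↦1, 3↦3}  ⇒  6 nodes, 6 edges  {0-r->2 1-r->1 2-q->1 4-p->0 6-p->2 7-p->0}
[4] R3 @ {0↦0, 1↦6, 2↦2}  ⇒  5 nodes, 5 edges  {0-r->2 1-r->1 2-q->1 4-p->0 7-p->0}
[5] R3 @ {0↦2, 1↦4, 2↦0}  ⇒  4 nodes, 4 edges  {0-r->2 1-r->1 2-q->1 7-p->0}
[6] R3 @ {0↦2, 1↦7, 2↦0}  ⇒  3 nodes, 3 edges  {0-r->2 1-r->1 2-q->1}
final graph: no rule applies after step 6
NF nodes: {0:B, 1:C, 2:B}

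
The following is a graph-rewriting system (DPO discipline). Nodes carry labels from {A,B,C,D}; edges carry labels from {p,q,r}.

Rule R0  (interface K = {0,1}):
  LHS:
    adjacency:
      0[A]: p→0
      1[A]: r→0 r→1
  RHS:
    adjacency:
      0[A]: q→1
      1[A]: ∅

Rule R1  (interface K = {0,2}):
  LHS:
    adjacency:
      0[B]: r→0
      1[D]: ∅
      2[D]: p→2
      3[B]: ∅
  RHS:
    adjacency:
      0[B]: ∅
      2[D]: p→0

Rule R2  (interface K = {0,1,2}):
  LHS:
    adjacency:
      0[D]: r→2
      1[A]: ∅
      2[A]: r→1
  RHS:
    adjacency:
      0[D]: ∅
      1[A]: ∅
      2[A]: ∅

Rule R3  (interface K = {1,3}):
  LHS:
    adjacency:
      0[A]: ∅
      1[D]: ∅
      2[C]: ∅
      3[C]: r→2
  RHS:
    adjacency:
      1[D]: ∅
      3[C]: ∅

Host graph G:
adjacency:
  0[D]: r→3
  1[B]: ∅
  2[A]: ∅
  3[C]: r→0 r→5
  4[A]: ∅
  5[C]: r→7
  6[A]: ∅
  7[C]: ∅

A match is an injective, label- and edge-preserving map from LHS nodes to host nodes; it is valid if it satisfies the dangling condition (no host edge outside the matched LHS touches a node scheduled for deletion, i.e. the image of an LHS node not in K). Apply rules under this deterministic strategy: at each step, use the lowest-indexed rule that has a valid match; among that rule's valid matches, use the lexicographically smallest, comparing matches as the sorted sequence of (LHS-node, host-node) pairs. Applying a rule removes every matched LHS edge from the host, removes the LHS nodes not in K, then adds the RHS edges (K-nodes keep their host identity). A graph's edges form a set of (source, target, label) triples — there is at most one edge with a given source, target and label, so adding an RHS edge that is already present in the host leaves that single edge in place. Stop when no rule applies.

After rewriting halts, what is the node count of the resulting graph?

[0] host  ⇒  8 nodes, 4 edges  {0-r->3 3-r->0 3-r->5 5-r->7}
[1] R3 @ {0↦2, 1↦0, 2↦7, 3↦5}  ⇒  6 nodes, 3 edges  {0-r->3 3-r->0 3-r->5}
[2] R3 @ {0↦4, 1↦0, 2↦5, 3↦3}  ⇒  4 nodes, 2 edges  {0-r->3 3-r->0}
halt: no rule applies after step 2
NF nodes: {0:D, 1:B, 3:C, 6:A}

Answer: 4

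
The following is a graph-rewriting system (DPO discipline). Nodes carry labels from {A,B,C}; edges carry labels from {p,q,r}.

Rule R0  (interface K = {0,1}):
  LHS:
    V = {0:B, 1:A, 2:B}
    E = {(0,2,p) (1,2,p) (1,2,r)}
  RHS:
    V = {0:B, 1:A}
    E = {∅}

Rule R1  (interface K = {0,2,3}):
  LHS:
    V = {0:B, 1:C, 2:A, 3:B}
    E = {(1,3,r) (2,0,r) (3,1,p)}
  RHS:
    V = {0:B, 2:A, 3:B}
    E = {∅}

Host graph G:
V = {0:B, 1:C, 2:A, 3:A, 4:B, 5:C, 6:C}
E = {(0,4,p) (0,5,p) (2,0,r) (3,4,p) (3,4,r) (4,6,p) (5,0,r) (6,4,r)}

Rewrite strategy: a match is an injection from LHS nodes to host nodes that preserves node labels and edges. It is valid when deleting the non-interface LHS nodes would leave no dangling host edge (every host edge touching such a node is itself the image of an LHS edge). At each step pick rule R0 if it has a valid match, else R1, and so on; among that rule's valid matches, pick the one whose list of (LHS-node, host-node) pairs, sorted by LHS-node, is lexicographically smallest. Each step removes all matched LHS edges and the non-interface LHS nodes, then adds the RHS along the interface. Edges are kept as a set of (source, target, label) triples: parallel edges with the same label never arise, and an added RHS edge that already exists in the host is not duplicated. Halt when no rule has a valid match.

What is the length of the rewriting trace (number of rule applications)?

initial: |V|=7 |E|=8  E = 0-p->4 0-p->5 2-r->0 3-p->4 3-r->4 4-p->6 5-r->0 6-r->4
step 1: apply R1 at {0↦0, 1↦6, 2↦2, 3↦4}  → |V|=6 |E|=5  E = 0-p->4 0-p->5 3-p->4 3-r->4 5-r->0
step 2: apply R0 at {0↦0, 1↦3, 2↦4}  → |V|=5 |E|=2  E = 0-p->5 5-r->0
halt: no rule applies after step 2

Answer: 2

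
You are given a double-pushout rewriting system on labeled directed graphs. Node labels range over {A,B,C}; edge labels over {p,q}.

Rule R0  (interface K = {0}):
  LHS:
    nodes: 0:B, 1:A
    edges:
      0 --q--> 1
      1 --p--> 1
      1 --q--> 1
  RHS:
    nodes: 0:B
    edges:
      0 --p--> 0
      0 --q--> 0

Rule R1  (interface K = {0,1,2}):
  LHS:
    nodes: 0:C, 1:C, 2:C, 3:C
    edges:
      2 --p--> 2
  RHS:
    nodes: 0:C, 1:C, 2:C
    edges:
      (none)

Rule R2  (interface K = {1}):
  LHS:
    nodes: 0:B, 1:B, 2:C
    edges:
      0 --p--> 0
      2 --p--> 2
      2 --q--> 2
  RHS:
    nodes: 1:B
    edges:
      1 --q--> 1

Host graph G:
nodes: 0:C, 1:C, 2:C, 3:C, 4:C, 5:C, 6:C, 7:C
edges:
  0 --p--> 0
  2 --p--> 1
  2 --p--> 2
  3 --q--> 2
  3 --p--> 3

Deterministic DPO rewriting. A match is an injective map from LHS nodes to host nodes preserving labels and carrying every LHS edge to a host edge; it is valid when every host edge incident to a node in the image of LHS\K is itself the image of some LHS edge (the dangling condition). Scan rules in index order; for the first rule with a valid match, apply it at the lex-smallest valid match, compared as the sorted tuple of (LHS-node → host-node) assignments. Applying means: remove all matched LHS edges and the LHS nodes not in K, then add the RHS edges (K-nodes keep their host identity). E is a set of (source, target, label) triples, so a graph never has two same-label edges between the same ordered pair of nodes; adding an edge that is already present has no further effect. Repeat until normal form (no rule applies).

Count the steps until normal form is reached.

[0] host  ⇒  8 nodes, 5 edges  {0-p->0 2-p->1 2-p->2 3-q->2 3-p->3}
[1] R1 @ {0↦0, 1↦1, 2↦2, 3↦4}  ⇒  7 nodes, 4 edges  {0-p->0 2-p->1 3-q->2 3-p->3}
[2] R1 @ {0↦0, 1↦1, 2↦3, 3↦5}  ⇒  6 nodes, 3 edges  {0-p->0 2-p->1 3-q->2}
[3] R1 @ {0↦1, 1↦2, 2↦0, 3↦6}  ⇒  5 nodes, 2 edges  {2-p->1 3-q->2}
normal form: no rule applies after step 3

Answer: 3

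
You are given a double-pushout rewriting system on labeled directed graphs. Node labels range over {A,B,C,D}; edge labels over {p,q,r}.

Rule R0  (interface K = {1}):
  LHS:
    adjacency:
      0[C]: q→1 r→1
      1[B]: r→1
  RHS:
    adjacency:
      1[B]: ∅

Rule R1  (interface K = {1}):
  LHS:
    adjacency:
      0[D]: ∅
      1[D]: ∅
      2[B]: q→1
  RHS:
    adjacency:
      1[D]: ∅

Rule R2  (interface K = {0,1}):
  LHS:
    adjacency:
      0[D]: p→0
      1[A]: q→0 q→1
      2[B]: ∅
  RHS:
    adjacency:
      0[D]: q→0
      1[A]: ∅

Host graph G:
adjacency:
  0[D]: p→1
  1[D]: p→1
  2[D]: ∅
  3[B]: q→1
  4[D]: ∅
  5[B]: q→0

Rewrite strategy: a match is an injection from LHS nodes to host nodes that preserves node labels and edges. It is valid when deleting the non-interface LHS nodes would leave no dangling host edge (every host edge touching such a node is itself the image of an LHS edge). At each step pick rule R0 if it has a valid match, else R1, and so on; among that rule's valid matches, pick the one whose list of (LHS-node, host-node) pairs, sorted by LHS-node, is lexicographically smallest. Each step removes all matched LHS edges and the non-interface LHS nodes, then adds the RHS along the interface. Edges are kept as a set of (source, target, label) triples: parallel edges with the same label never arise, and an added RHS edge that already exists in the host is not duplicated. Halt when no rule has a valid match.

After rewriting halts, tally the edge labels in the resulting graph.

Answer: p:2

Derivation:
start.  V:6 E:4  edges: 0-p->1 1-p->1 3-q->1 5-q->0
1. fire R1 via {0↦2, 1↦0, 2↦5}  →  V:4 E:3  edges: 0-p->1 1-p->1 3-q->1
2. fire R1 via {0↦4, 1↦1, 2↦3}  →  V:2 E:2  edges: 0-p->1 1-p->1
halt: no rule applies after step 2
NF edges: [(0, 1, 'p'), (1, 1, 'p')]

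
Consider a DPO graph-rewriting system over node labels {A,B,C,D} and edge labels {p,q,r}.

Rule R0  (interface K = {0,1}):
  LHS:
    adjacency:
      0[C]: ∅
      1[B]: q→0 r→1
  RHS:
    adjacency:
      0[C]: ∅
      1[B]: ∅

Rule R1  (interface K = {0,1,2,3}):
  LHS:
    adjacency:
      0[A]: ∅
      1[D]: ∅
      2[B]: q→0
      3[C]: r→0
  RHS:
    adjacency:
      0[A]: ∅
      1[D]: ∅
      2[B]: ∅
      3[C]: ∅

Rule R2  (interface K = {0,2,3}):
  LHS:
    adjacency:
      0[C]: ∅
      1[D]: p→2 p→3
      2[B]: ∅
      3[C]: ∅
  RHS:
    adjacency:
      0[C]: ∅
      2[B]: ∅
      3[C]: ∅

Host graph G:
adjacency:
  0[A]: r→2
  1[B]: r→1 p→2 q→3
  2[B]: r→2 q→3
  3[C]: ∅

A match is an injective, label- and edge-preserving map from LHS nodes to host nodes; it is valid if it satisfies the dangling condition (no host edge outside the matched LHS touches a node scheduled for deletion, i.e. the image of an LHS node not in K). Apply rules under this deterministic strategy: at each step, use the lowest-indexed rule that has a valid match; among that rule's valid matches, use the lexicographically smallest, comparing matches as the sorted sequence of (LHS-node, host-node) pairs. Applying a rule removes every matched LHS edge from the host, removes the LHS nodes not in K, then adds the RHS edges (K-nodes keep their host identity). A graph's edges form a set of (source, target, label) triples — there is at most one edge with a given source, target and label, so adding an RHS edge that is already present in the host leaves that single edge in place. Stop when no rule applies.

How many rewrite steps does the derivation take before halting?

Answer: 2

Derivation:
initial: |V|=4 |E|=6  E = 0-r->2 1-r->1 1-p->2 1-q->3 2-r->2 2-q->3
step 1: apply R0 at {0↦3, 1↦1}  → |V|=4 |E|=4  E = 0-r->2 1-p->2 2-r->2 2-q->3
step 2: apply R0 at {0↦3, 1↦2}  → |V|=4 |E|=2  E = 0-r->2 1-p->2
normal form: no rule applies after step 2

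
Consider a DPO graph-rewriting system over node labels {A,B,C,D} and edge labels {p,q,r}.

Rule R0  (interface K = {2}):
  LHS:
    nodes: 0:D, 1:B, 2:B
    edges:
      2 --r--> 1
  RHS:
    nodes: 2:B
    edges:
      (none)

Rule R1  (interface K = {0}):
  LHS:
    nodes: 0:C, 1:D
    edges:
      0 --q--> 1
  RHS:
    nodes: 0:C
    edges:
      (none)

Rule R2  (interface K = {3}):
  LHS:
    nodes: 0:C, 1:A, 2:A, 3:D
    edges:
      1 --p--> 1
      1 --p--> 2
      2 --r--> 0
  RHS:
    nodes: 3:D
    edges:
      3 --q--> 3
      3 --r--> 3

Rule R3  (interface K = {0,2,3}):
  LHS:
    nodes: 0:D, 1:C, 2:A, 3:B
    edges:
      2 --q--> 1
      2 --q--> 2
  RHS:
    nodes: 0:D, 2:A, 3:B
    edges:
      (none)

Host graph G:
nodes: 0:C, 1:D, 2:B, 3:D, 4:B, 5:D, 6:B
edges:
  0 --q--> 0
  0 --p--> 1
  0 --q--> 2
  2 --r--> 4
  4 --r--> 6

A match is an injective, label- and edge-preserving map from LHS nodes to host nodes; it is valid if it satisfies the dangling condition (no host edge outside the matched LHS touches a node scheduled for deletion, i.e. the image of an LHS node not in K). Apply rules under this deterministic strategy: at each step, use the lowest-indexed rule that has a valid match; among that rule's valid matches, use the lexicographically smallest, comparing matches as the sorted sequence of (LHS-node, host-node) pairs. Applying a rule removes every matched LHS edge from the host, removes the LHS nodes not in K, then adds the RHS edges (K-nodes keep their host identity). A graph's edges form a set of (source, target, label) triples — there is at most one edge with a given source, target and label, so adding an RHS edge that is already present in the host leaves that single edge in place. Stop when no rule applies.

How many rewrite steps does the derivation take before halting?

start.  V:7 E:5  edges: 0-q->0 0-p->1 0-q->2 2-r->4 4-r->6
1. fire R0 via {0↦3, 1↦6, 2↦4}  →  V:5 E:4  edges: 0-q->0 0-p->1 0-q->2 2-r->4
2. fire R0 via {0↦5, 1↦4, 2↦2}  →  V:3 E:3  edges: 0-q->0 0-p->1 0-q->2
final graph: no rule applies after step 2

Answer: 2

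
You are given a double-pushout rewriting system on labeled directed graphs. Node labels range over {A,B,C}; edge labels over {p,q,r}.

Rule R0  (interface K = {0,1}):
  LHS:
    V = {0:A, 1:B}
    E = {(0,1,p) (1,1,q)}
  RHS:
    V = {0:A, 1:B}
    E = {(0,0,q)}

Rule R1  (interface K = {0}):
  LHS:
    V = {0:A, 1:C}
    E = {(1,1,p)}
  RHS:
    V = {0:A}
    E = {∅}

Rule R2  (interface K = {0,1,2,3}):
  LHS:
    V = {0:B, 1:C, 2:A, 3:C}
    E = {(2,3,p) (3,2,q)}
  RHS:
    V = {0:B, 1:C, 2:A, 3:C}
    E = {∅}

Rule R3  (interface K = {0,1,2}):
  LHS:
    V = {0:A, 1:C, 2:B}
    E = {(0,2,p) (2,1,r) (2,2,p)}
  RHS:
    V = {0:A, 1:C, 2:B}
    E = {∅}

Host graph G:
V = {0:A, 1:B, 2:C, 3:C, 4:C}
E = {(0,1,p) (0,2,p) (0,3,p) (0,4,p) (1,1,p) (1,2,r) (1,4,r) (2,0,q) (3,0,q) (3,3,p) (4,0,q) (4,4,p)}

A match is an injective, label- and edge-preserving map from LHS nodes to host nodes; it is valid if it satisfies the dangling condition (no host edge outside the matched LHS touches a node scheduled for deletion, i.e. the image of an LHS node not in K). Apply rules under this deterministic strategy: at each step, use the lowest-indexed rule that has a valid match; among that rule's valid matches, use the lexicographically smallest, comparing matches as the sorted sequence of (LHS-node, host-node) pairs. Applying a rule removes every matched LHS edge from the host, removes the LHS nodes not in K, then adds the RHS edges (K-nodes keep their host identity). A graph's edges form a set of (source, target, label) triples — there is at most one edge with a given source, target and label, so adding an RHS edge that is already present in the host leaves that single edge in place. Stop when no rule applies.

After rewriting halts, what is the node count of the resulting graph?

Answer: 4

Derivation:
initial: |V|=5 |E|=12  E = 0-p->1 0-p->2 0-p->3 0-p->4 1-p->1 1-r->2 1-r->4 2-q->0 3-q->0 3-p->3 4-q->0 4-p->4
step 1: apply R2 at {0↦1, 1↦2, 2↦0, 3↦3}  → |V|=5 |E|=10  E = 0-p->1 0-p->2 0-p->4 1-p->1 1-r->2 1-r->4 2-q->0 3-p->3 4-q->0 4-p->4
step 2: apply R1 at {0↦0, 1↦3}  → |V|=4 |E|=9  E = 0-p->1 0-p->2 0-p->4 1-p->1 1-r->2 1-r->4 2-q->0 4-q->0 4-p->4
step 3: apply R2 at {0↦1, 1↦2, 2↦0, 3↦4}  → |V|=4 |E|=7  E = 0-p->1 0-p->2 1-p->1 1-r->2 1-r->4 2-q->0 4-p->4
step 4: apply R2 at {0↦1, 1↦4, 2↦0, 3↦2}  → |V|=4 |E|=5  E = 0-p->1 1-p->1 1-r->2 1-r->4 4-p->4
step 5: apply R3 at {0↦0, 1↦2, 2↦1}  → |V|=4 |E|=2  E = 1-r->4 4-p->4
normal form: no rule applies after step 5
NF nodes: {0:A, 1:B, 2:C, 4:C}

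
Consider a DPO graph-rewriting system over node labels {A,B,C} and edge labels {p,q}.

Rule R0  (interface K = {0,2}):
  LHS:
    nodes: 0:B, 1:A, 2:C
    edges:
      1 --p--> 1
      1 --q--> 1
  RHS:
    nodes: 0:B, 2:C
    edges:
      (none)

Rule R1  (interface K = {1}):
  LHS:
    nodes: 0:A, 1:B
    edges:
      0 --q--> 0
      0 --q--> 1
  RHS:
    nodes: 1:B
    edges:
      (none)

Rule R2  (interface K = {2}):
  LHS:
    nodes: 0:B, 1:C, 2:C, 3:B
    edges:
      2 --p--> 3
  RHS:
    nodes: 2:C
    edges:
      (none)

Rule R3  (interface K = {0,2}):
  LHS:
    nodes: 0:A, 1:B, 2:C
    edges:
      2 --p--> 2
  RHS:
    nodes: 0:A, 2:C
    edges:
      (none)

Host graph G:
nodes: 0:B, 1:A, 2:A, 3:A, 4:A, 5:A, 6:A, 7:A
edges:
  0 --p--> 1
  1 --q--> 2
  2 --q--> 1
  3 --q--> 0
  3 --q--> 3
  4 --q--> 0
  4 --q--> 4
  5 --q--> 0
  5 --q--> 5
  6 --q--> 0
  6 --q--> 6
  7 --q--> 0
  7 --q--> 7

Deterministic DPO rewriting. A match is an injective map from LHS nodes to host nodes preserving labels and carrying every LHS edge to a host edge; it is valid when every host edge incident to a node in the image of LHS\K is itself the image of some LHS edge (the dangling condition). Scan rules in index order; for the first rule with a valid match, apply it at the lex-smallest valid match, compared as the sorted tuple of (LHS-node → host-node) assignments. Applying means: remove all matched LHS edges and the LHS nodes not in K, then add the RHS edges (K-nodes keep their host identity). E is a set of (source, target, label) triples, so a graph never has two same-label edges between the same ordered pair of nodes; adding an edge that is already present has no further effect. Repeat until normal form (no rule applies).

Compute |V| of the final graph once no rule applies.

[0] host  ⇒  8 nodes, 13 edges  {0-p->1 1-q->2 2-q->1 3-q->0 3-q->3 4-q->0 4-q->4 5-q->0 5-q->5 6-q->0 6-q->6 7-q->0 7-q->7}
[1] R1 @ {0↦3, 1↦0}  ⇒  7 nodes, 11 edges  {0-p->1 1-q->2 2-q->1 4-q->0 4-q->4 5-q->0 5-q->5 6-q->0 6-q->6 7-q->0 7-q->7}
[2] R1 @ {0↦4, 1↦0}  ⇒  6 nodes, 9 edges  {0-p->1 1-q->2 2-q->1 5-q->0 5-q->5 6-q->0 6-q->6 7-q->0 7-q->7}
[3] R1 @ {0↦5, 1↦0}  ⇒  5 nodes, 7 edges  {0-p->1 1-q->2 2-q->1 6-q->0 6-q->6 7-q->0 7-q->7}
[4] R1 @ {0↦6, 1↦0}  ⇒  4 nodes, 5 edges  {0-p->1 1-q->2 2-q->1 7-q->0 7-q->7}
[5] R1 @ {0↦7, 1↦0}  ⇒  3 nodes, 3 edges  {0-p->1 1-q->2 2-q->1}
normal form: no rule applies after step 5
NF nodes: {0:B, 1:A, 2:A}

Answer: 3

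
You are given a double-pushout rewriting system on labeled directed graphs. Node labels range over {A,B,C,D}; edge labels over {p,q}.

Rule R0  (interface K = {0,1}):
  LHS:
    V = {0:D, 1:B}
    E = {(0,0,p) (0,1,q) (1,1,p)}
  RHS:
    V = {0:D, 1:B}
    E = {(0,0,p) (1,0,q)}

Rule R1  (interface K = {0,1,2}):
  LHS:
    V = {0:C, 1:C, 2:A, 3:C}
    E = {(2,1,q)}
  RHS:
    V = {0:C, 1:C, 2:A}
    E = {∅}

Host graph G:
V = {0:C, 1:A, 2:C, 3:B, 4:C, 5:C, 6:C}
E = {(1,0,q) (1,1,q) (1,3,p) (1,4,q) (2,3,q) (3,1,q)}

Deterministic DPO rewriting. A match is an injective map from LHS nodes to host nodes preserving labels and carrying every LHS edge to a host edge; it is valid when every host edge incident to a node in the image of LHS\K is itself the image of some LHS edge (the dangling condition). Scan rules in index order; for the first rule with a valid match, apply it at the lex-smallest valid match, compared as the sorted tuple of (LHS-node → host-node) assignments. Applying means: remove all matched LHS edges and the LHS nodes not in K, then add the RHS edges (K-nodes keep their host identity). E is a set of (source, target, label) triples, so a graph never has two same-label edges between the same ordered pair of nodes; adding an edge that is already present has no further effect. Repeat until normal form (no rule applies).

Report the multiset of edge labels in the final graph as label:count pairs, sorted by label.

start.  V:7 E:6  edges: 1-q->0 1-q->1 1-p->3 1-q->4 2-q->3 3-q->1
1. fire R1 via {0↦0, 1↦4, 2↦1, 3↦5}  →  V:6 E:5  edges: 1-q->0 1-q->1 1-p->3 2-q->3 3-q->1
2. fire R1 via {0↦2, 1↦0, 2↦1, 3↦4}  →  V:5 E:4  edges: 1-q->1 1-p->3 2-q->3 3-q->1
final graph: no rule applies after step 2
NF edges: [(1, 1, 'q'), (1, 3, 'p'), (2, 3, 'q'), (3, 1, 'q')]

Answer: p:1 q:3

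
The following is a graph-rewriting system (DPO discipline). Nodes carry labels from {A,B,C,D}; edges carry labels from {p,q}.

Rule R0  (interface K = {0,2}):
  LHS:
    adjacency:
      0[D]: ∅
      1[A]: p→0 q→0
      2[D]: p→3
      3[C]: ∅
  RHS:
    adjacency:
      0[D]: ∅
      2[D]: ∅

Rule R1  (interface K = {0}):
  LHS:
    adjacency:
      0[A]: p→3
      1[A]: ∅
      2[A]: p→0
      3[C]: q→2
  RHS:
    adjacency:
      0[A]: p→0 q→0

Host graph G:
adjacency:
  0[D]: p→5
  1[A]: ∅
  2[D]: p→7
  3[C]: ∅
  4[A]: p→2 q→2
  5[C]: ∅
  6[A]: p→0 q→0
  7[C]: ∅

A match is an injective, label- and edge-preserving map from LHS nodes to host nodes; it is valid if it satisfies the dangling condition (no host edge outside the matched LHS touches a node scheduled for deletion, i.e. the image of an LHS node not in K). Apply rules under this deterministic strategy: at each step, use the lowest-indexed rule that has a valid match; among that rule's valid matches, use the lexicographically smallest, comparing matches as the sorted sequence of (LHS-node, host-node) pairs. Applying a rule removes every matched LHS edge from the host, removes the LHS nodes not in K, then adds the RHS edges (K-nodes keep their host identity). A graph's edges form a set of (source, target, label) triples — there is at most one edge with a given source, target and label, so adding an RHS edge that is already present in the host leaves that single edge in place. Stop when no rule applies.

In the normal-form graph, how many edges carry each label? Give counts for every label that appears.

Answer: (no edges)

Steps:
[0] host  ⇒  8 nodes, 6 edges  {0-p->5 2-p->7 4-p->2 4-q->2 6-p->0 6-q->0}
[1] R0 @ {0↦0, 1↦6, 2↦2, 3↦7}  ⇒  6 nodes, 3 edges  {0-p->5 4-p->2 4-q->2}
[2] R0 @ {0↦2, 1↦4, 2↦0, 3↦5}  ⇒  4 nodes, 0 edges  {∅}
halt: no rule applies after step 2
NF edges: []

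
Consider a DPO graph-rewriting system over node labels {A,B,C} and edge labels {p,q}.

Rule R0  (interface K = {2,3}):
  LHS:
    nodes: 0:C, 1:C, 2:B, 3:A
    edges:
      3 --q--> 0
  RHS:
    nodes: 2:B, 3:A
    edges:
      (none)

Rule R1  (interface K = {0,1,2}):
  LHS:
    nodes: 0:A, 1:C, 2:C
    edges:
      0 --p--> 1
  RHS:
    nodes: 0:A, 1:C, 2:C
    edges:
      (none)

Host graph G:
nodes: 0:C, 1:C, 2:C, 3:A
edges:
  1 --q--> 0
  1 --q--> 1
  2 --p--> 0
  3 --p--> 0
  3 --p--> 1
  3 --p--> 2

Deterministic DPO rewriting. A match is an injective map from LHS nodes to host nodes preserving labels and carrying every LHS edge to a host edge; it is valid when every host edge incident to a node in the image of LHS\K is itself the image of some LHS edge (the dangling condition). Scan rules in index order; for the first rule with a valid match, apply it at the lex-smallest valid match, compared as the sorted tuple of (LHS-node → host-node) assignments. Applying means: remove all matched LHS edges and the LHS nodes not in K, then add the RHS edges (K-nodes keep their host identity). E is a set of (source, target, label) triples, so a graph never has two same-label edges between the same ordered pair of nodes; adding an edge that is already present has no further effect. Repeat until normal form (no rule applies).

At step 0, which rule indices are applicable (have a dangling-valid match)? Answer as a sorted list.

R0: no valid match — LHS pattern not found
R1: 6 valid matches — {0↦3, 1↦0, 2↦1}, {0↦3, 1↦0, 2↦2}, {0↦3, 1↦1, 2↦0} (+3 more)

Answer: [R1]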